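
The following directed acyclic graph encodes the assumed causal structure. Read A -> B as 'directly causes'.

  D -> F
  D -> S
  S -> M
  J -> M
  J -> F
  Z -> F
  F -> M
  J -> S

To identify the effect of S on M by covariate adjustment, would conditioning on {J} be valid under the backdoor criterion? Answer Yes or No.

Backdoor paths from S to M (paths whose first edge points into S):
  P1: S <- J -> F -> M
  P2: S <- J -> M
  P3: S <- D -> F <- J -> M
  P4: S <- D -> F -> M
Condition 1 (no descendant of S in the set): holds — descendants of S are {M}; none are in {J}.
Condition 2 (every backdoor path blocked by {J}):
  P1: blocked at fork node J ∈ conditioning set.
  P2: blocked at fork node J ∈ conditioning set.
  P3: blocked at collider F (neither it nor any descendant is in the conditioning set).
  P4: open — no interior node is in the conditioning set.
{J} does not satisfy the backdoor criterion.

No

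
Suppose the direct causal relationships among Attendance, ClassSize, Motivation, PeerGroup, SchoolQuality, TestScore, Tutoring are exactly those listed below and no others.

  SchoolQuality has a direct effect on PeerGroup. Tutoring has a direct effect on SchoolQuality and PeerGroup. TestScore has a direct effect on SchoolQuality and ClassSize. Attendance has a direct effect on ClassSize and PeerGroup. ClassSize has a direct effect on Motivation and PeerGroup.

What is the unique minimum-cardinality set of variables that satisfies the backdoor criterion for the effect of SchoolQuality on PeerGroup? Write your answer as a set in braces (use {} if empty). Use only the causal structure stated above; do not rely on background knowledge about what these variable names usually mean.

{TestScore, Tutoring}

Variables eligible for adjustment (non-descendants of SchoolQuality, excluding SchoolQuality and PeerGroup): {Attendance, ClassSize, Motivation, TestScore, Tutoring}.
Backdoor paths from SchoolQuality to PeerGroup:
  P1: SchoolQuality <- TestScore -> ClassSize <- Attendance -> PeerGroup
  P2: SchoolQuality <- TestScore -> ClassSize -> PeerGroup
  P3: SchoolQuality <- Tutoring -> PeerGroup
The empty set is not sufficient: P2 (SchoolQuality <- TestScore -> ClassSize -> PeerGroup) has no collider blocking it and no conditioned non-collider, so it is open.
Try {TestScore, Tutoring}:
  P1: blocked at fork node TestScore ∈ conditioning set.
  P2: blocked at fork node TestScore ∈ conditioning set.
  P3: blocked at fork node Tutoring ∈ conditioning set.
{TestScore, Tutoring} contains no descendant of SchoolQuality and blocks every backdoor path.
Every element of {TestScore, Tutoring} is needed (dropping TestScore leaves P2 open; dropping Tutoring leaves P3 open), so no proper subset is valid.
Among all size-2 subsets of the eligible variables, only {TestScore, Tutoring} blocks every backdoor path, so it is the unique smallest valid adjustment set.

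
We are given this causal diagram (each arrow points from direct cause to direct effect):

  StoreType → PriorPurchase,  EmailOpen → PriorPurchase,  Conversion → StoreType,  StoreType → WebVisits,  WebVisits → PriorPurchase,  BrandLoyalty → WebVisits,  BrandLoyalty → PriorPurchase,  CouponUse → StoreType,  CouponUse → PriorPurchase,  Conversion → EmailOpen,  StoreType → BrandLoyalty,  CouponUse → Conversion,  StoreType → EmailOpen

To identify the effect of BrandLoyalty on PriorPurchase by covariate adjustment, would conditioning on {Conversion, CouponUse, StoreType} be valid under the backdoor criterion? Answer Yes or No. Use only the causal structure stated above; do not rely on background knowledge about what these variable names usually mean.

Backdoor paths from BrandLoyalty to PriorPurchase (paths whose first edge points into BrandLoyalty):
  P1: BrandLoyalty <- StoreType <- CouponUse -> Conversion -> EmailOpen -> PriorPurchase
  P2: BrandLoyalty <- StoreType <- CouponUse -> PriorPurchase
  P3: BrandLoyalty <- StoreType <- Conversion <- CouponUse -> PriorPurchase
  P4: BrandLoyalty <- StoreType <- Conversion -> EmailOpen -> PriorPurchase
  P5: BrandLoyalty <- StoreType -> EmailOpen <- Conversion <- CouponUse -> PriorPurchase
  P6: BrandLoyalty <- StoreType -> EmailOpen -> PriorPurchase
  P7: BrandLoyalty <- StoreType -> WebVisits -> PriorPurchase
  P8: BrandLoyalty <- StoreType -> PriorPurchase
Condition 1 (no descendant of BrandLoyalty in the set): holds — descendants of BrandLoyalty are {PriorPurchase, WebVisits}; none are in {Conversion, CouponUse, StoreType}.
Condition 2 (every backdoor path blocked by {Conversion, CouponUse, StoreType}):
  P1: blocked at chain node StoreType ∈ conditioning set.
  P2: blocked at chain node StoreType ∈ conditioning set.
  P3: blocked at chain node StoreType ∈ conditioning set.
  P4: blocked at chain node StoreType ∈ conditioning set.
  P5: blocked at fork node StoreType ∈ conditioning set.
  P6: blocked at fork node StoreType ∈ conditioning set.
  P7: blocked at fork node StoreType ∈ conditioning set.
  P8: blocked at fork node StoreType ∈ conditioning set.
{Conversion, CouponUse, StoreType} satisfies the backdoor criterion.

Yes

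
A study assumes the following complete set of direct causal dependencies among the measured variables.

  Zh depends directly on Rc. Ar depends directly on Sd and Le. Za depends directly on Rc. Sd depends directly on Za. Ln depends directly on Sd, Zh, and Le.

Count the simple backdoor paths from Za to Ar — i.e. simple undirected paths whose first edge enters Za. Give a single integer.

A backdoor path from Za to Ar is any simple undirected path whose first edge points into Za (i.e. leaves Za via a parent).
Parents of Za: {Rc}.
Enumerating:
  P1: Za <- Rc -> Zh -> Ln <- Sd -> Ar
  P2: Za <- Rc -> Zh -> Ln <- Le -> Ar
That exhausts the simple backdoor paths. Count: 2.

2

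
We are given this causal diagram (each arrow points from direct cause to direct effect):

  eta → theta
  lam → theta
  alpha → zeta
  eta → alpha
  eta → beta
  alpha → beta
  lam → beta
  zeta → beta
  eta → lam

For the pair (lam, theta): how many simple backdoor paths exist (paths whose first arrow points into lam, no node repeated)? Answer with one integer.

A backdoor path from lam to theta is any simple undirected path whose first edge points into lam (i.e. leaves lam via a parent).
Parents of lam: {eta}.
Enumerating:
  P1: lam <- eta -> theta
That exhausts the simple backdoor paths. Count: 1.

1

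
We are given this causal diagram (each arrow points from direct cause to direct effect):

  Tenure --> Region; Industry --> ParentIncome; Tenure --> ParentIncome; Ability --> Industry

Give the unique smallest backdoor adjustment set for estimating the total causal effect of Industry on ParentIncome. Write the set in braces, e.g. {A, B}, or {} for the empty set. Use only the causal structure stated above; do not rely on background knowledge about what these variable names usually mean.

Variables eligible for adjustment (non-descendants of Industry, excluding Industry and ParentIncome): {Ability, Region, Tenure}.
Backdoor paths from Industry to ParentIncome:
  (none)
With no backdoor paths the empty set already satisfies the criterion, and it is trivially minimal.

{}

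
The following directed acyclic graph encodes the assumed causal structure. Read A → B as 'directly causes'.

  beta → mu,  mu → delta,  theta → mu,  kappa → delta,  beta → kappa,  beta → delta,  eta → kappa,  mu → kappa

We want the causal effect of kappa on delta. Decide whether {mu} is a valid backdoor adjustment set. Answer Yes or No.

No

Backdoor paths from kappa to delta (paths whose first edge points into kappa):
  P1: kappa <- beta -> mu -> delta
  P2: kappa <- beta -> delta
  P3: kappa <- mu <- beta -> delta
  P4: kappa <- mu -> delta
Condition 1 (no descendant of kappa in the set): holds — descendants of kappa are {delta}; none are in {mu}.
Condition 2 (every backdoor path blocked by {mu}):
  P1: blocked at chain node mu ∈ conditioning set.
  P2: open — no interior node is in the conditioning set.
  P3: blocked at chain node mu ∈ conditioning set.
  P4: blocked at fork node mu ∈ conditioning set.
{mu} does not satisfy the backdoor criterion.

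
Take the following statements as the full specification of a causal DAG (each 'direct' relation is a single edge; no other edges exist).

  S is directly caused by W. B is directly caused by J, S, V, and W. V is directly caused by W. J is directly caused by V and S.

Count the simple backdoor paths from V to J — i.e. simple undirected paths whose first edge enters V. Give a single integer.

4

A backdoor path from V to J is any simple undirected path whose first edge points into V (i.e. leaves V via a parent).
Parents of V: {W}.
Enumerating:
  P1: V <- W -> S -> J
  P2: V <- W -> S -> B <- J
  P3: V <- W -> B <- S -> J
  P4: V <- W -> B <- J
That exhausts the simple backdoor paths. Count: 4.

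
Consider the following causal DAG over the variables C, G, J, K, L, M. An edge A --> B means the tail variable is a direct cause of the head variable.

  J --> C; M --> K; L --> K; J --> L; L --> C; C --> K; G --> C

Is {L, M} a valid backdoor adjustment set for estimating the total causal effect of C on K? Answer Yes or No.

Yes

Backdoor paths from C to K (paths whose first edge points into C):
  P1: C <- J -> L -> K
  P2: C <- L -> K
Condition 1 (no descendant of C in the set): holds — descendants of C are {K}; none are in {L, M}.
Condition 2 (every backdoor path blocked by {L, M}):
  P1: blocked at chain node L ∈ conditioning set.
  P2: blocked at fork node L ∈ conditioning set.
{L, M} satisfies the backdoor criterion.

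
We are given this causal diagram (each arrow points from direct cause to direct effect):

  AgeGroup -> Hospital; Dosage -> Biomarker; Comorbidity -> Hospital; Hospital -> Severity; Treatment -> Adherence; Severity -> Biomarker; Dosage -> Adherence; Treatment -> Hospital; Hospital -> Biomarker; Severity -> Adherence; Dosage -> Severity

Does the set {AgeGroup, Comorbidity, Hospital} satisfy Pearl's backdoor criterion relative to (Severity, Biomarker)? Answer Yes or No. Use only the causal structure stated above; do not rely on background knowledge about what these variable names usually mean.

No

Backdoor paths from Severity to Biomarker (paths whose first edge points into Severity):
  P1: Severity <- Dosage -> Adherence <- Treatment -> Hospital -> Biomarker
  P2: Severity <- Dosage -> Biomarker
  P3: Severity <- Hospital <- Treatment -> Adherence <- Dosage -> Biomarker
  P4: Severity <- Hospital -> Biomarker
Condition 1 (no descendant of Severity in the set): holds — descendants of Severity are {Adherence, Biomarker}; none are in {AgeGroup, Comorbidity, Hospital}.
Condition 2 (every backdoor path blocked by {AgeGroup, Comorbidity, Hospital}):
  P1: blocked at collider Adherence (neither it nor any descendant is in the conditioning set).
  P2: open — no interior node is in the conditioning set.
  P3: blocked at chain node Hospital ∈ conditioning set.
  P4: blocked at fork node Hospital ∈ conditioning set.
{AgeGroup, Comorbidity, Hospital} does not satisfy the backdoor criterion.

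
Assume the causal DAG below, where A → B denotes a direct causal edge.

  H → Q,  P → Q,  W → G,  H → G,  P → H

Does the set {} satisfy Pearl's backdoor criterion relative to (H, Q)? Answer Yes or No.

No

Backdoor paths from H to Q (paths whose first edge points into H):
  P1: H <- P -> Q
Condition 1 (no descendant of H in the set): holds — descendants of H are {G, Q}; none are in {}.
Condition 2 (every backdoor path blocked by {}):
  P1: open — no interior node is in the conditioning set.
{} does not satisfy the backdoor criterion.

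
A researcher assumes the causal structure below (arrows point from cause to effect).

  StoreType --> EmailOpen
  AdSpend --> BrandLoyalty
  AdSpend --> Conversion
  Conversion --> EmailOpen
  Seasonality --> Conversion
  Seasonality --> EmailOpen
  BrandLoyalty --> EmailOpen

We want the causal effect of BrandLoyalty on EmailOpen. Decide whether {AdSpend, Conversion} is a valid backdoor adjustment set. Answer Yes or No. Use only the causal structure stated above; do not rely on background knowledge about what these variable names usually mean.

Backdoor paths from BrandLoyalty to EmailOpen (paths whose first edge points into BrandLoyalty):
  P1: BrandLoyalty <- AdSpend -> Conversion <- Seasonality -> EmailOpen
  P2: BrandLoyalty <- AdSpend -> Conversion -> EmailOpen
Condition 1 (no descendant of BrandLoyalty in the set): holds — descendants of BrandLoyalty are {EmailOpen}; none are in {AdSpend, Conversion}.
Condition 2 (every backdoor path blocked by {AdSpend, Conversion}):
  P1: blocked at fork node AdSpend ∈ conditioning set.
  P2: blocked at fork node AdSpend ∈ conditioning set.
{AdSpend, Conversion} satisfies the backdoor criterion.

Yes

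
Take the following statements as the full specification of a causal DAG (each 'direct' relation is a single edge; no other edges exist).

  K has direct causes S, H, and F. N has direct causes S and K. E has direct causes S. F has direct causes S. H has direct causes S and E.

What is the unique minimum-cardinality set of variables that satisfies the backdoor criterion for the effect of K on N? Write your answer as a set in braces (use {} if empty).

{S}

Variables eligible for adjustment (non-descendants of K, excluding K and N): {E, F, H, S}.
Backdoor paths from K to N:
  P1: K <- S -> N
  P2: K <- H <- S -> N
  P3: K <- H <- E <- S -> N
  P4: K <- F <- S -> N
The empty set is not sufficient: P1 (K <- S -> N) has no collider blocking it and no conditioned non-collider, so it is open.
Try {S}:
  P1: blocked at fork node S ∈ conditioning set.
  P2: blocked at fork node S ∈ conditioning set.
  P3: blocked at fork node S ∈ conditioning set.
  P4: blocked at fork node S ∈ conditioning set.
{S} contains no descendant of K and blocks every backdoor path.
No other singleton works — e.g. {E} leaves P1 open — so {S} is the unique smallest valid adjustment set.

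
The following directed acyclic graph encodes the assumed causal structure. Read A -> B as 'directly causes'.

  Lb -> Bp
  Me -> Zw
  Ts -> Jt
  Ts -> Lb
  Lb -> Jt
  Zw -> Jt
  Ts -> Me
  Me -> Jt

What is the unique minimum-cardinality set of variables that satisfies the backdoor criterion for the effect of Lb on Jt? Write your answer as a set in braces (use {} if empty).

Variables eligible for adjustment (non-descendants of Lb, excluding Lb and Jt): {Me, Ts, Zw}.
Backdoor paths from Lb to Jt:
  P1: Lb <- Ts -> Me -> Zw -> Jt
  P2: Lb <- Ts -> Me -> Jt
  P3: Lb <- Ts -> Jt
The empty set is not sufficient: P1 (Lb <- Ts -> Me -> Zw -> Jt) has no collider blocking it and no conditioned non-collider, so it is open.
Try {Ts}:
  P1: blocked at fork node Ts ∈ conditioning set.
  P2: blocked at fork node Ts ∈ conditioning set.
  P3: blocked at fork node Ts ∈ conditioning set.
{Ts} contains no descendant of Lb and blocks every backdoor path.
No other singleton works — e.g. {Me} leaves P3 open — so {Ts} is the unique smallest valid adjustment set.

{Ts}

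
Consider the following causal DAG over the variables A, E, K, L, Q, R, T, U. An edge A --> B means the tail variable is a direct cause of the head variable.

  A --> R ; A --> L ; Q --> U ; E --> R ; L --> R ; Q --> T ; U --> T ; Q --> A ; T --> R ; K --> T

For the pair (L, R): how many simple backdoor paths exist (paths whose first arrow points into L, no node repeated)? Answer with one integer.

3

A backdoor path from L to R is any simple undirected path whose first edge points into L (i.e. leaves L via a parent).
Parents of L: {A}.
Enumerating:
  P1: L <- A <- Q -> U -> T -> R
  P2: L <- A <- Q -> T -> R
  P3: L <- A -> R
That exhausts the simple backdoor paths. Count: 3.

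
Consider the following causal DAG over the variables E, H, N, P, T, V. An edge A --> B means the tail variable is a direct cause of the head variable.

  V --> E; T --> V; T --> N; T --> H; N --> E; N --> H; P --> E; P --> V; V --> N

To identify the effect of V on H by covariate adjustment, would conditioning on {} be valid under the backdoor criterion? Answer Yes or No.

No

Backdoor paths from V to H (paths whose first edge points into V):
  P1: V <- P -> E <- N <- T -> H
  P2: V <- P -> E <- N -> H
  P3: V <- T -> N -> H
  P4: V <- T -> H
Condition 1 (no descendant of V in the set): holds — descendants of V are {E, H, N}; none are in {}.
Condition 2 (every backdoor path blocked by {}):
  P1: blocked at collider E (neither it nor any descendant is in the conditioning set).
  P2: blocked at collider E (neither it nor any descendant is in the conditioning set).
  P3: open — no interior node is in the conditioning set.
  P4: open — no interior node is in the conditioning set.
{} does not satisfy the backdoor criterion.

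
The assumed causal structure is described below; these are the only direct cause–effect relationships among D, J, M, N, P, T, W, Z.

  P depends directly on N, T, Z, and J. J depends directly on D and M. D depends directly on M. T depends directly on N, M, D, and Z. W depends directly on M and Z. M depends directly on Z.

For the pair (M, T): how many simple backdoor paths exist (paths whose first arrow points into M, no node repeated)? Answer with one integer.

4

A backdoor path from M to T is any simple undirected path whose first edge points into M (i.e. leaves M via a parent).
Parents of M: {Z}.
Enumerating:
  P1: M <- Z -> T
  P2: M <- Z -> P <- N -> T
  P3: M <- Z -> P <- T
  P4: M <- Z -> P <- J <- D -> T
That exhausts the simple backdoor paths. Count: 4.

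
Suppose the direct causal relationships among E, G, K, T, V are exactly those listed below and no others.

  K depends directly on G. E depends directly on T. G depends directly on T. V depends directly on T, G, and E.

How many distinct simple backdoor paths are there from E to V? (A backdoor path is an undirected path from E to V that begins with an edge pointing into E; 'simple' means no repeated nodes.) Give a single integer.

2

A backdoor path from E to V is any simple undirected path whose first edge points into E (i.e. leaves E via a parent).
Parents of E: {T}.
Enumerating:
  P1: E <- T -> G -> V
  P2: E <- T -> V
That exhausts the simple backdoor paths. Count: 2.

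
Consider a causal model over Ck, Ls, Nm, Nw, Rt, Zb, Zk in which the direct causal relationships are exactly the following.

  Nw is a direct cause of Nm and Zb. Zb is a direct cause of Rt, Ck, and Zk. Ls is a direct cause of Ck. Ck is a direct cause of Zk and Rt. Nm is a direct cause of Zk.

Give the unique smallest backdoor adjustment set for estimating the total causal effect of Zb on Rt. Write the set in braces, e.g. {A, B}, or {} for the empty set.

Variables eligible for adjustment (non-descendants of Zb, excluding Zb and Rt): {Ls, Nm, Nw}.
Backdoor paths from Zb to Rt:
  P1: Zb <- Nw -> Nm -> Zk <- Ck -> Rt
Each backdoor path contains an unconditioned collider, so every path is already blocked with the empty conditioning set:
  P1: blocked at collider Zk (neither it nor any descendant is in the conditioning set).
The empty set is therefore the unique smallest valid set.

{}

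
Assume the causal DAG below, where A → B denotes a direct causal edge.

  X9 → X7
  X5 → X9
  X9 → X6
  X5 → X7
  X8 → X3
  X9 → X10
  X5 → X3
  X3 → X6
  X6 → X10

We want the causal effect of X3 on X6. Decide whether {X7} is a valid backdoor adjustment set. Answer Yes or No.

No

Backdoor paths from X3 to X6 (paths whose first edge points into X3):
  P1: X3 <- X5 -> X9 -> X6
  P2: X3 <- X5 -> X9 -> X10 <- X6
  P3: X3 <- X5 -> X7 <- X9 -> X6
  P4: X3 <- X5 -> X7 <- X9 -> X10 <- X6
Condition 1 (no descendant of X3 in the set): holds — descendants of X3 are {X10, X6}; none are in {X7}.
Condition 2 (every backdoor path blocked by {X7}):
  P1: open — no interior node is in the conditioning set.
  P2: blocked at collider X10 (neither it nor any descendant is in the conditioning set).
  P3: open — collider(s) X7 are conditioned on (or have a conditioned descendant) and no non-collider on the path is in the set.
  P4: blocked at collider X10 (neither it nor any descendant is in the conditioning set).
{X7} does not satisfy the backdoor criterion.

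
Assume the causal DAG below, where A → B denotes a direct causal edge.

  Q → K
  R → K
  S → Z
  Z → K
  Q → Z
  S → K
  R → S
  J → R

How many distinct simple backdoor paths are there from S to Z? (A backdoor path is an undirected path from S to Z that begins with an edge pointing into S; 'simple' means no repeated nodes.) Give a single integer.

A backdoor path from S to Z is any simple undirected path whose first edge points into S (i.e. leaves S via a parent).
Parents of S: {R}.
Enumerating:
  P1: S <- R -> K <- Q -> Z
  P2: S <- R -> K <- Z
That exhausts the simple backdoor paths. Count: 2.

2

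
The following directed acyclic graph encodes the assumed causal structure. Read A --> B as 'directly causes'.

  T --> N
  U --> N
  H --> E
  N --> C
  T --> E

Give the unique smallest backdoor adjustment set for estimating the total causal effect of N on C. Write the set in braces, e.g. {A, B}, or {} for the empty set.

{}

Variables eligible for adjustment (non-descendants of N, excluding N and C): {E, H, T, U}.
Backdoor paths from N to C:
  (none)
With no backdoor paths the empty set already satisfies the criterion, and it is trivially minimal.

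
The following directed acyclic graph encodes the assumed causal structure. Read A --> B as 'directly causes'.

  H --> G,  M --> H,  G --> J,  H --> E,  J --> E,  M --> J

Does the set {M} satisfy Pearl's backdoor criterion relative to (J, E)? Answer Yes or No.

Backdoor paths from J to E (paths whose first edge points into J):
  P1: J <- M -> H -> E
  P2: J <- G <- H -> E
Condition 1 (no descendant of J in the set): holds — descendants of J are {E}; none are in {M}.
Condition 2 (every backdoor path blocked by {M}):
  P1: blocked at fork node M ∈ conditioning set.
  P2: open — no interior node is in the conditioning set.
{M} does not satisfy the backdoor criterion.

No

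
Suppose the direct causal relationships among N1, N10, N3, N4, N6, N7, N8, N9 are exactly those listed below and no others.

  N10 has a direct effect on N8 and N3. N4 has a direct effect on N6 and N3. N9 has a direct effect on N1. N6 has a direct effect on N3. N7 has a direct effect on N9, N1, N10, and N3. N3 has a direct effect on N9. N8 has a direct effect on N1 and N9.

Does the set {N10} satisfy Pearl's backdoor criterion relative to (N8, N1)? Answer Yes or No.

Backdoor paths from N8 to N1 (paths whose first edge points into N8):
  P1: N8 <- N10 <- N7 -> N3 -> N9 -> N1
  P2: N8 <- N10 <- N7 -> N9 -> N1
  P3: N8 <- N10 <- N7 -> N1
  P4: N8 <- N10 -> N3 <- N7 -> N9 -> N1
  P5: N8 <- N10 -> N3 <- N7 -> N1
  P6: N8 <- N10 -> N3 -> N9 <- N7 -> N1
  P7: N8 <- N10 -> N3 -> N9 -> N1
Condition 1 (no descendant of N8 in the set): holds — descendants of N8 are {N1, N9}; none are in {N10}.
Condition 2 (every backdoor path blocked by {N10}):
  P1: blocked at chain node N10 ∈ conditioning set.
  P2: blocked at chain node N10 ∈ conditioning set.
  P3: blocked at chain node N10 ∈ conditioning set.
  P4: blocked at fork node N10 ∈ conditioning set.
  P5: blocked at fork node N10 ∈ conditioning set.
  P6: blocked at fork node N10 ∈ conditioning set.
  P7: blocked at fork node N10 ∈ conditioning set.
{N10} satisfies the backdoor criterion.

Yes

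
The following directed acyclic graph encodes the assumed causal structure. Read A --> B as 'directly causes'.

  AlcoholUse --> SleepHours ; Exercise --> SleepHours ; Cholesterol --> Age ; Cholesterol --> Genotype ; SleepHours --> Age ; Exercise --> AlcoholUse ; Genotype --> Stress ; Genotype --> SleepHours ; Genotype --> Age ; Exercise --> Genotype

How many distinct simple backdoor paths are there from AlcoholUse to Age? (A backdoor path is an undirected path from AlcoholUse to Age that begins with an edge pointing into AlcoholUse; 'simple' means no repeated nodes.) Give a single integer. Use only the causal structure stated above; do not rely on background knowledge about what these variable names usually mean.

6

A backdoor path from AlcoholUse to Age is any simple undirected path whose first edge points into AlcoholUse (i.e. leaves AlcoholUse via a parent).
Parents of AlcoholUse: {Exercise}.
Enumerating:
  P1: AlcoholUse <- Exercise -> Genotype <- Cholesterol -> Age
  P2: AlcoholUse <- Exercise -> Genotype -> SleepHours -> Age
  P3: AlcoholUse <- Exercise -> Genotype -> Age
  P4: AlcoholUse <- Exercise -> SleepHours <- Genotype <- Cholesterol -> Age
  P5: AlcoholUse <- Exercise -> SleepHours <- Genotype -> Age
  P6: AlcoholUse <- Exercise -> SleepHours -> Age
That exhausts the simple backdoor paths. Count: 6.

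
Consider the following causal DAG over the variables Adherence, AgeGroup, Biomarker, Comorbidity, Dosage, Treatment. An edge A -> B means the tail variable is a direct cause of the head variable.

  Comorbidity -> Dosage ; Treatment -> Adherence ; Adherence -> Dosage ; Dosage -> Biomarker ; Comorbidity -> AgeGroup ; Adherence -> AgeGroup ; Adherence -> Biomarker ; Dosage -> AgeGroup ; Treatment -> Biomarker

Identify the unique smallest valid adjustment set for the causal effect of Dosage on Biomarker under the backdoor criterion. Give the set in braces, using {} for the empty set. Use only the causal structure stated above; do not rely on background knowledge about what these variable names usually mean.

{Adherence}

Variables eligible for adjustment (non-descendants of Dosage, excluding Dosage and Biomarker): {Adherence, Comorbidity, Treatment}.
Backdoor paths from Dosage to Biomarker:
  P1: Dosage <- Adherence <- Treatment -> Biomarker
  P2: Dosage <- Adherence -> Biomarker
  P3: Dosage <- Comorbidity -> AgeGroup <- Adherence <- Treatment -> Biomarker
  P4: Dosage <- Comorbidity -> AgeGroup <- Adherence -> Biomarker
The empty set is not sufficient: P1 (Dosage <- Adherence <- Treatment -> Biomarker) has no collider blocking it and no conditioned non-collider, so it is open.
Try {Adherence}:
  P1: blocked at chain node Adherence ∈ conditioning set.
  P2: blocked at fork node Adherence ∈ conditioning set.
  P3: blocked at collider AgeGroup (neither it nor any descendant is in the conditioning set).
  P4: blocked at collider AgeGroup (neither it nor any descendant is in the conditioning set).
{Adherence} contains no descendant of Dosage and blocks every backdoor path.
No other singleton works — e.g. {Treatment} leaves P2 open — so {Adherence} is the unique smallest valid adjustment set.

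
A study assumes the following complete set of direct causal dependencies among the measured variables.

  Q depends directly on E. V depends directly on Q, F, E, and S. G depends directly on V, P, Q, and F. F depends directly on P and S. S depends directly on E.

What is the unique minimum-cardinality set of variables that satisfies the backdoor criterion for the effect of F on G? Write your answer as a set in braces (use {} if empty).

{P, S}

Variables eligible for adjustment (non-descendants of F, excluding F and G): {E, P, Q, S}.
Backdoor paths from F to G:
  P1: F <- P -> G
  P2: F <- S <- E -> Q -> V -> G
  P3: F <- S <- E -> Q -> G
  P4: F <- S <- E -> V <- Q -> G
  P5: F <- S <- E -> V -> G
  P6: F <- S -> V <- E -> Q -> G
  P7: F <- S -> V <- Q -> G
  P8: F <- S -> V -> G
The empty set is not sufficient: P1 (F <- P -> G) has no collider blocking it and no conditioned non-collider, so it is open.
Try {P, S}:
  P1: blocked at fork node P ∈ conditioning set.
  P2: blocked at chain node S ∈ conditioning set.
  P3: blocked at chain node S ∈ conditioning set.
  P4: blocked at chain node S ∈ conditioning set.
  P5: blocked at chain node S ∈ conditioning set.
  P6: blocked at fork node S ∈ conditioning set.
  P7: blocked at fork node S ∈ conditioning set.
  P8: blocked at fork node S ∈ conditioning set.
{P, S} contains no descendant of F and blocks every backdoor path.
Every element of {P, S} is needed (dropping P leaves P1 open; dropping S leaves P2 open), so no proper subset is valid.
Among all size-2 subsets of the eligible variables, only {P, S} blocks every backdoor path, so it is the unique smallest valid adjustment set.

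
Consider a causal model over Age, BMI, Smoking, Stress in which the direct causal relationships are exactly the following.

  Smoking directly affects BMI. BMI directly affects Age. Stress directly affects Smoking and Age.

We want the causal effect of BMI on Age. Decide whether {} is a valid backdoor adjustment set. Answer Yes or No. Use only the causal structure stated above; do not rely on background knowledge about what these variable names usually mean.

Backdoor paths from BMI to Age (paths whose first edge points into BMI):
  P1: BMI <- Smoking <- Stress -> Age
Condition 1 (no descendant of BMI in the set): holds — descendants of BMI are {Age}; none are in {}.
Condition 2 (every backdoor path blocked by {}):
  P1: open — no interior node is in the conditioning set.
{} does not satisfy the backdoor criterion.

No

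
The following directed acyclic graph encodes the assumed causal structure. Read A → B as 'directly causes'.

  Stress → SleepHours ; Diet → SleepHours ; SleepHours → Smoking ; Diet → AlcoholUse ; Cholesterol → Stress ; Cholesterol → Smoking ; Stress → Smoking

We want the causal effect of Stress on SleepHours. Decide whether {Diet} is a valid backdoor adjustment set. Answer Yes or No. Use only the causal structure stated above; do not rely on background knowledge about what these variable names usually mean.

Yes

Backdoor paths from Stress to SleepHours (paths whose first edge points into Stress):
  P1: Stress <- Cholesterol -> Smoking <- SleepHours
Condition 1 (no descendant of Stress in the set): holds — descendants of Stress are {SleepHours, Smoking}; none are in {Diet}.
Condition 2 (every backdoor path blocked by {Diet}):
  P1: blocked at collider Smoking (neither it nor any descendant is in the conditioning set).
{Diet} satisfies the backdoor criterion.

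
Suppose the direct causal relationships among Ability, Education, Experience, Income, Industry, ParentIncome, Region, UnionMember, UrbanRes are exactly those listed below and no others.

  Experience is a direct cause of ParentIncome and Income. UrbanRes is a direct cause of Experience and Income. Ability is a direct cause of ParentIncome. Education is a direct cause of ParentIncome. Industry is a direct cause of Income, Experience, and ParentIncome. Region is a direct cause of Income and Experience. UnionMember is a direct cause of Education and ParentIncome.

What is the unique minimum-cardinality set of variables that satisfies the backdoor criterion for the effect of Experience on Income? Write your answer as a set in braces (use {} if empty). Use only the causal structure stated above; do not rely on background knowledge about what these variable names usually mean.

{Industry, Region, UrbanRes}

Variables eligible for adjustment (non-descendants of Experience, excluding Experience and Income): {Ability, Education, Industry, Region, UnionMember, UrbanRes}.
Backdoor paths from Experience to Income:
  P1: Experience <- Industry -> Income
  P2: Experience <- UrbanRes -> Income
  P3: Experience <- Region -> Income
The empty set is not sufficient: P1 (Experience <- Industry -> Income) has no collider blocking it and no conditioned non-collider, so it is open.
Try {Industry, Region, UrbanRes}:
  P1: blocked at fork node Industry ∈ conditioning set.
  P2: blocked at fork node UrbanRes ∈ conditioning set.
  P3: blocked at fork node Region ∈ conditioning set.
{Industry, Region, UrbanRes} contains no descendant of Experience and blocks every backdoor path.
Every element of {Industry, Region, UrbanRes} is needed (dropping Industry leaves P1 open; dropping Region leaves P3 open; dropping UrbanRes leaves P2 open), so no proper subset is valid.
Among all size-3 subsets of the eligible variables, only {Industry, Region, UrbanRes} blocks every backdoor path, so it is the unique smallest valid adjustment set.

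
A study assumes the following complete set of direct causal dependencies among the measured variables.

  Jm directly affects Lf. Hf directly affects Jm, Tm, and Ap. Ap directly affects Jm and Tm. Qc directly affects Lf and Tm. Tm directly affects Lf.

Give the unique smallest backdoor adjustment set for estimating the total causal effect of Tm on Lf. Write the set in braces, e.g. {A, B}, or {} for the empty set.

Variables eligible for adjustment (non-descendants of Tm, excluding Tm and Lf): {Ap, Hf, Jm, Qc}.
Backdoor paths from Tm to Lf:
  P1: Tm <- Hf -> Ap -> Jm -> Lf
  P2: Tm <- Hf -> Jm -> Lf
  P3: Tm <- Ap <- Hf -> Jm -> Lf
  P4: Tm <- Ap -> Jm -> Lf
  P5: Tm <- Qc -> Lf
The empty set is not sufficient: P1 (Tm <- Hf -> Ap -> Jm -> Lf) has no collider blocking it and no conditioned non-collider, so it is open.
Try {Jm, Qc}:
  P1: blocked at chain node Jm ∈ conditioning set.
  P2: blocked at chain node Jm ∈ conditioning set.
  P3: blocked at chain node Jm ∈ conditioning set.
  P4: blocked at chain node Jm ∈ conditioning set.
  P5: blocked at fork node Qc ∈ conditioning set.
{Jm, Qc} contains no descendant of Tm and blocks every backdoor path.
Every element of {Jm, Qc} is needed (dropping Jm leaves P1 open; dropping Qc leaves P5 open), so no proper subset is valid.
Among all size-2 subsets of the eligible variables, only {Jm, Qc} blocks every backdoor path, so it is the unique smallest valid adjustment set.

{Jm, Qc}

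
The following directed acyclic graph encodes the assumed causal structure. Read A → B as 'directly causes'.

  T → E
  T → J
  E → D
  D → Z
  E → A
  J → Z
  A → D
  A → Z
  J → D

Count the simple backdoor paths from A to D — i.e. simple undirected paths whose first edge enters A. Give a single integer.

A backdoor path from A to D is any simple undirected path whose first edge points into A (i.e. leaves A via a parent).
Parents of A: {E}.
Enumerating:
  P1: A <- E <- T -> J -> D
  P2: A <- E <- T -> J -> Z <- D
  P3: A <- E -> D
That exhausts the simple backdoor paths. Count: 3.

3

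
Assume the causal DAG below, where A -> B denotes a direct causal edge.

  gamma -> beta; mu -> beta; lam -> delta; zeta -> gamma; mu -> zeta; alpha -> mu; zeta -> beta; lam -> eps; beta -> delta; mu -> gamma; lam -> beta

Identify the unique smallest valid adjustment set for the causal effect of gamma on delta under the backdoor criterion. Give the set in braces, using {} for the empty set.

Variables eligible for adjustment (non-descendants of gamma, excluding gamma and delta): {alpha, eps, lam, mu, zeta}.
Backdoor paths from gamma to delta:
  P1: gamma <- mu -> zeta -> beta <- lam -> delta
  P2: gamma <- mu -> zeta -> beta -> delta
  P3: gamma <- mu -> beta <- lam -> delta
  P4: gamma <- mu -> beta -> delta
  P5: gamma <- zeta <- mu -> beta <- lam -> delta
  P6: gamma <- zeta <- mu -> beta -> delta
  P7: gamma <- zeta -> beta <- lam -> delta
  P8: gamma <- zeta -> beta -> delta
The empty set is not sufficient: P2 (gamma <- mu -> zeta -> beta -> delta) has no collider blocking it and no conditioned non-collider, so it is open.
Try {mu, zeta}:
  P1: blocked at fork node mu ∈ conditioning set.
  P2: blocked at fork node mu ∈ conditioning set.
  P3: blocked at fork node mu ∈ conditioning set.
  P4: blocked at fork node mu ∈ conditioning set.
  P5: blocked at chain node zeta ∈ conditioning set.
  P6: blocked at chain node zeta ∈ conditioning set.
  P7: blocked at fork node zeta ∈ conditioning set.
  P8: blocked at fork node zeta ∈ conditioning set.
{mu, zeta} contains no descendant of gamma and blocks every backdoor path.
Every element of {mu, zeta} is needed (dropping mu leaves P4 open; dropping zeta leaves P8 open), so no proper subset is valid.
Among all size-2 subsets of the eligible variables, only {mu, zeta} blocks every backdoor path, so it is the unique smallest valid adjustment set.

{mu, zeta}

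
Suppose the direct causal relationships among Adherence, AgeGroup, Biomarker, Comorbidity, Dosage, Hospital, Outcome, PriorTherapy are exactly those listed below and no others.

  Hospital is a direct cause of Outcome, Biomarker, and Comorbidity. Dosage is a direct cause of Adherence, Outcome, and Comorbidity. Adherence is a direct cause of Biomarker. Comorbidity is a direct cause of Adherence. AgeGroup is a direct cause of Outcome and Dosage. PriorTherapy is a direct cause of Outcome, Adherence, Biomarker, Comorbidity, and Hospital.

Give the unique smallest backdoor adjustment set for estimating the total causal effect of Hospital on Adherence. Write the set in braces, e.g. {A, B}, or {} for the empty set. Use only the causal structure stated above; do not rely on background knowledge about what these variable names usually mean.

Variables eligible for adjustment (non-descendants of Hospital, excluding Hospital and Adherence): {AgeGroup, Dosage, PriorTherapy}.
Backdoor paths from Hospital to Adherence:
  P1: Hospital <- PriorTherapy -> Comorbidity <- Dosage -> Adherence
  P2: Hospital <- PriorTherapy -> Comorbidity -> Adherence
  P3: Hospital <- PriorTherapy -> Outcome <- AgeGroup -> Dosage -> Comorbidity -> Adherence
  P4: Hospital <- PriorTherapy -> Outcome <- AgeGroup -> Dosage -> Adherence
  P5: Hospital <- PriorTherapy -> Outcome <- Dosage -> Comorbidity -> Adherence
  P6: Hospital <- PriorTherapy -> Outcome <- Dosage -> Adherence
  P7: Hospital <- PriorTherapy -> Adherence
  P8: Hospital <- PriorTherapy -> Biomarker <- Adherence
The empty set is not sufficient: P2 (Hospital <- PriorTherapy -> Comorbidity -> Adherence) has no collider blocking it and no conditioned non-collider, so it is open.
Try {PriorTherapy}:
  P1: blocked at fork node PriorTherapy ∈ conditioning set.
  P2: blocked at fork node PriorTherapy ∈ conditioning set.
  P3: blocked at fork node PriorTherapy ∈ conditioning set.
  P4: blocked at fork node PriorTherapy ∈ conditioning set.
  P5: blocked at fork node PriorTherapy ∈ conditioning set.
  P6: blocked at fork node PriorTherapy ∈ conditioning set.
  P7: blocked at fork node PriorTherapy ∈ conditioning set.
  P8: blocked at fork node PriorTherapy ∈ conditioning set.
{PriorTherapy} contains no descendant of Hospital and blocks every backdoor path.
No other singleton works — e.g. {AgeGroup} leaves P2 open — so {PriorTherapy} is the unique smallest valid adjustment set.

{PriorTherapy}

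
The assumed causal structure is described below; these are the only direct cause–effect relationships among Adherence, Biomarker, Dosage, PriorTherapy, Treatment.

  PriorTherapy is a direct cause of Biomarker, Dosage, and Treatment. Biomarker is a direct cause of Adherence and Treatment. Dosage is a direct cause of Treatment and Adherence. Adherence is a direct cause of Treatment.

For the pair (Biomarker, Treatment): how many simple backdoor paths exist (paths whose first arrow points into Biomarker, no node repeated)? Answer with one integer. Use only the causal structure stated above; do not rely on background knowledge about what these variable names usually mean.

A backdoor path from Biomarker to Treatment is any simple undirected path whose first edge points into Biomarker (i.e. leaves Biomarker via a parent).
Parents of Biomarker: {PriorTherapy}.
Enumerating:
  P1: Biomarker <- PriorTherapy -> Dosage -> Adherence -> Treatment
  P2: Biomarker <- PriorTherapy -> Dosage -> Treatment
  P3: Biomarker <- PriorTherapy -> Treatment
That exhausts the simple backdoor paths. Count: 3.

3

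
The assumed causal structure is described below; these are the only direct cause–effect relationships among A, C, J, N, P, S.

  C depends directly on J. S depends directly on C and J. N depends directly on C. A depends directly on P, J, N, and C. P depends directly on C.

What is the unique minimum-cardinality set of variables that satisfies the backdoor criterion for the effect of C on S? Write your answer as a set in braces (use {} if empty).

{J}

Variables eligible for adjustment (non-descendants of C, excluding C and S): {J}.
Backdoor paths from C to S:
  P1: C <- J -> S
The empty set is not sufficient: P1 (C <- J -> S) has no collider blocking it and no conditioned non-collider, so it is open.
Try {J}:
  P1: blocked at fork node J ∈ conditioning set.
{J} contains no descendant of C and blocks every backdoor path.
{J} is the unique smallest valid adjustment set.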